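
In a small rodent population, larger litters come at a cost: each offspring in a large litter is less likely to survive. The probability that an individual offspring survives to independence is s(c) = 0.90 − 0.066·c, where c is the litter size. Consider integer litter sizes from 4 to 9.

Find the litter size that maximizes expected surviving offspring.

7

Expected surviving offspring = c × s(c):
  c=4: 4 × 0.636 = 2.544
  c=5: 5 × 0.570 = 2.850
  c=6: 6 × 0.504 = 3.024
  c=7: 7 × 0.438 = 3.066
  c=8: 8 × 0.372 = 2.976
  c=9: 9 × 0.306 = 2.754
Maximum at c = 7 (3.066 surviving offspring).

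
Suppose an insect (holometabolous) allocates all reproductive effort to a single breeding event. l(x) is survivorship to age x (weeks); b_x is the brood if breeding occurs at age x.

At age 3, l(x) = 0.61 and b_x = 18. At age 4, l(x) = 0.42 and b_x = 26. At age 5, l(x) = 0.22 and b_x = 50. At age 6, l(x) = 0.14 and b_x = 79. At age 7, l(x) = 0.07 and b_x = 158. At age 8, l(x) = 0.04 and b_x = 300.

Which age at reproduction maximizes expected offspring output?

Expected offspring if breeding at age x = l(x) × b_x:
  age 3: 0.61 × 18 = 10.980
  age 4: 0.42 × 26 = 10.920
  age 5: 0.22 × 50 = 11.000
  age 6: 0.14 × 79 = 11.060
  age 7: 0.07 × 158 = 11.060
  age 8: 0.04 × 300 = 12.000
Maximum at age 8 (12.000).

8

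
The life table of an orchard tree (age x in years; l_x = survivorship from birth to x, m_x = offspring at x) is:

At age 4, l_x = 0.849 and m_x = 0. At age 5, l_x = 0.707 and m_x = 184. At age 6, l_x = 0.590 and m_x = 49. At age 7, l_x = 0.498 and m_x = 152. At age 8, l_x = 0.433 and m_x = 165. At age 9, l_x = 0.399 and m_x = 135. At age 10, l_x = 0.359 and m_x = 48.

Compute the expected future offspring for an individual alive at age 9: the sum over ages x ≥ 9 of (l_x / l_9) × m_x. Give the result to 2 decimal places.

178.19

l_9 = 0.399. Conditional survival from age 9 to x is l_x / l_9.
  x=9: (0.399/0.399) × 135 = 135.0000
  x=10: (0.359/0.399) × 48 = 43.1880
Sum = 135.0000 + 43.1880 = 178.1880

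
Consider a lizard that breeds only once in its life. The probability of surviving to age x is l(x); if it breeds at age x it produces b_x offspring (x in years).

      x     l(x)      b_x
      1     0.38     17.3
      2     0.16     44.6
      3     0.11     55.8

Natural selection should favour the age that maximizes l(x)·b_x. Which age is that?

Expected offspring if breeding at age x = l(x) × b_x:
  age 1: 0.38 × 17.3 = 6.574
  age 2: 0.16 × 44.6 = 7.136
  age 3: 0.11 × 55.8 = 6.138
Maximum at age 2 (7.136).

2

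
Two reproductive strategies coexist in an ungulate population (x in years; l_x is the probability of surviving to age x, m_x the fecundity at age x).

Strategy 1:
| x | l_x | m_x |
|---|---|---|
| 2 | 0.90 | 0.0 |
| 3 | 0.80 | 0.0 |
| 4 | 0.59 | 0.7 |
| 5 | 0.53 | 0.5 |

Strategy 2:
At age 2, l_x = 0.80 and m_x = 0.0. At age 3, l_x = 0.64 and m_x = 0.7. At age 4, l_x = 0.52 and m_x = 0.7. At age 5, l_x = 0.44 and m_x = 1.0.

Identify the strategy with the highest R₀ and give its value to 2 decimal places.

1.25

Strategy 1: R₀ = 0.90×0.0 + 0.80×0.0 + 0.59×0.7 + 0.53×0.5 = 0.6780
Strategy 2: R₀ = 0.80×0.0 + 0.64×0.7 + 0.52×0.7 + 0.44×1.0 = 1.2520
Highest R₀: strategy 2 with 1.2520.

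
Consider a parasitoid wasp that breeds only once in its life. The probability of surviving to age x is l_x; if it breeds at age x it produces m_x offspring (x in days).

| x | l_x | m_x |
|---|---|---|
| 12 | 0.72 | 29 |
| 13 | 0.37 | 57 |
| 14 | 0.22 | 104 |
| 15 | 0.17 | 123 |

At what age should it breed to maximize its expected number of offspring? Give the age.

Expected offspring if breeding at age x = l_x × m_x:
  age 12: 0.72 × 29 = 20.880
  age 13: 0.37 × 57 = 21.090
  age 14: 0.22 × 104 = 22.880
  age 15: 0.17 × 123 = 20.910
Maximum at age 14 (22.880).

14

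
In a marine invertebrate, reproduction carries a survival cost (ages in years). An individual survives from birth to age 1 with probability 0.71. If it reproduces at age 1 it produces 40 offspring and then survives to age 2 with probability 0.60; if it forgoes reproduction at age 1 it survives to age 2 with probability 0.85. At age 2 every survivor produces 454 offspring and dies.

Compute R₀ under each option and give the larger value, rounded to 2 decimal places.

breed at age 1: R₀ = 0.71 × (40 + 0.60 × 454) = 0.71 × 312.4000 = 221.8040
delay to age 2: R₀ = 0.71 × (0.85 × 454) = 0.71 × 385.9000 = 273.9890
Higher: delay to age 2 (273.9890).

273.99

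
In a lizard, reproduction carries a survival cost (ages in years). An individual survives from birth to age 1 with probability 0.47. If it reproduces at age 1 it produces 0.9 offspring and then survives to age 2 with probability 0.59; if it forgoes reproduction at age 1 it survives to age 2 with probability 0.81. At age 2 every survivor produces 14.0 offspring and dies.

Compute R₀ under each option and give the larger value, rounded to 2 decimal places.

5.33

breed at age 1: R₀ = 0.47 × (0.9 + 0.59 × 14.0) = 0.47 × 9.1600 = 4.3052
delay to age 2: R₀ = 0.47 × (0.81 × 14.0) = 0.47 × 11.3400 = 5.3298
Higher: delay to age 2 (5.3298).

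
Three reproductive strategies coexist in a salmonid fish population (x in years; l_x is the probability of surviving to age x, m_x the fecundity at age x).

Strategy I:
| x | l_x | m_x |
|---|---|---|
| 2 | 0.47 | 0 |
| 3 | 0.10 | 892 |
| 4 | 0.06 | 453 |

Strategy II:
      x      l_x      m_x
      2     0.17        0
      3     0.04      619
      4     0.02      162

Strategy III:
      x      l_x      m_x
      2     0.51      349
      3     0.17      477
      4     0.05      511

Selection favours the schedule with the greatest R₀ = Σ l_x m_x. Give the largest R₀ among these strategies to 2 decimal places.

Strategy I: R₀ = 0.47×0 + 0.10×892 + 0.06×453 = 116.3800
Strategy II: R₀ = 0.17×0 + 0.04×619 + 0.02×162 = 28.0000
Strategy III: R₀ = 0.51×349 + 0.17×477 + 0.05×511 = 284.6300
Highest R₀: strategy III with 284.6300.

284.63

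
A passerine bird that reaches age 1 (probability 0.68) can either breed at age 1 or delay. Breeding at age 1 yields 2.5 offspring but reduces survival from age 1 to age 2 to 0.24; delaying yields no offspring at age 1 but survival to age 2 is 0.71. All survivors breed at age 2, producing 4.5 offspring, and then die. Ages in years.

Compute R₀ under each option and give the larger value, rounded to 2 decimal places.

breed at age 1: R₀ = 0.68 × (2.5 + 0.24 × 4.5) = 0.68 × 3.5800 = 2.4344
delay to age 2: R₀ = 0.68 × (0.71 × 4.5) = 0.68 × 3.1950 = 2.1726
Higher: breed at age 1 (2.4344).

2.43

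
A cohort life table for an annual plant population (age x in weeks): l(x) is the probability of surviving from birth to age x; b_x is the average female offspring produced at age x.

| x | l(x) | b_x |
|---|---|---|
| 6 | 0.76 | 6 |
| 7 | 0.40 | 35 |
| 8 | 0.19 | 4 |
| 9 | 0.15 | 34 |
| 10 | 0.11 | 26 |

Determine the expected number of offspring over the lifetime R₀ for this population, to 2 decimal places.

R₀ = Σ l(x) b_x:
  age 6: 0.76 × 6 = 4.5600
  age 7: 0.40 × 35 = 14.0000
  age 8: 0.19 × 4 = 0.7600
  age 9: 0.15 × 34 = 5.1000
  age 10: 0.11 × 26 = 2.8600
R₀ = 4.5600 + 14.0000 + 0.7600 + 5.1000 + 2.8600 = 27.2800

27.28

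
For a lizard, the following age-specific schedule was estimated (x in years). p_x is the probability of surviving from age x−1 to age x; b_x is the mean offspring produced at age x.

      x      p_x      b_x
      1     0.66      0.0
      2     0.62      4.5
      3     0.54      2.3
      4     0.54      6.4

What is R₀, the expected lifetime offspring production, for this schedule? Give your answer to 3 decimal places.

3.113

Survivorship from birth: l_x = p_1·p_2·…·p_x.
  l_1 = 0.66000
  l_2 = 0.40920
  l_3 = 0.22097
  l_4 = 0.11932
R₀ = Σ l_x b_x:
  age 1: 0.66000 × 0.0 = 0.0000
  age 2: 0.40920 × 4.5 = 1.8414
  age 3: 0.22097 × 2.3 = 0.5082
  age 4: 0.11932 × 6.4 = 0.7636
R₀ = 0.0000 + 1.8414 + 0.5082 + 0.7636 = 3.1133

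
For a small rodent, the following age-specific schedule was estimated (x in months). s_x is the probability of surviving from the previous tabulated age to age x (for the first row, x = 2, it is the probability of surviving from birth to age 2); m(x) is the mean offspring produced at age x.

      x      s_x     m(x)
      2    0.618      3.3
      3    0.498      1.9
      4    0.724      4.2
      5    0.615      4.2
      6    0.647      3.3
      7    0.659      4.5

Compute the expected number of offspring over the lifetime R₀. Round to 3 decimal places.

Survivorship from birth: l_x = s_2·s_3·…·s_x.
  l_2 = 0.61800
  l_3 = 0.30776
  l_4 = 0.22282
  l_5 = 0.13703
  l_6 = 0.08866
  l_7 = 0.05843
R₀ = Σ l_x m(x):
  age 2: 0.61800 × 3.3 = 2.0394
  age 3: 0.30776 × 1.9 = 0.5847
  age 4: 0.22282 × 4.2 = 0.9358
  age 5: 0.13703 × 4.2 = 0.5755
  age 6: 0.08866 × 3.3 = 0.2926
  age 7: 0.05843 × 4.5 = 0.2629
R₀ = 2.0394 + 0.5847 + 0.9358 + 0.5755 + 0.2926 + 0.2629 = 4.6910

4.691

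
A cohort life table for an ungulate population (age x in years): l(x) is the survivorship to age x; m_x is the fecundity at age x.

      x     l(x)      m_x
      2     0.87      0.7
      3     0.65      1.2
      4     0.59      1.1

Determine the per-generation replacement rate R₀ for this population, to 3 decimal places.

R₀ = Σ l(x) m_x:
  age 2: 0.87 × 0.7 = 0.6090
  age 3: 0.65 × 1.2 = 0.7800
  age 4: 0.59 × 1.1 = 0.6490
R₀ = 0.6090 + 0.7800 + 0.6490 = 2.0380

2.038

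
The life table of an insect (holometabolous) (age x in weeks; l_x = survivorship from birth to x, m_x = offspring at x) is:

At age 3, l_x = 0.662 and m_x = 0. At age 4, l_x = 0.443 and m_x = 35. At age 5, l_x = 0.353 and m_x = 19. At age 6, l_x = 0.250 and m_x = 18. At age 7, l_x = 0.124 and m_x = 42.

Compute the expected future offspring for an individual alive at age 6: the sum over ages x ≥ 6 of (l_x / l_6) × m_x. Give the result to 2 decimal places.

38.83

l_6 = 0.250. Conditional survival from age 6 to x is l_x / l_6.
  x=6: (0.250/0.250) × 18 = 18.0000
  x=7: (0.124/0.250) × 42 = 20.8320
Sum = 18.0000 + 20.8320 = 38.8320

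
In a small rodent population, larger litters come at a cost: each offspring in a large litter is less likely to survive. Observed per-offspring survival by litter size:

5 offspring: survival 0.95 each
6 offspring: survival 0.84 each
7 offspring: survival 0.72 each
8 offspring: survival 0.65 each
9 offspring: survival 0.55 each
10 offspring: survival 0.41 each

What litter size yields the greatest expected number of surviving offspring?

8

Expected surviving offspring = c × s(c):
  c=5: 5 × 0.95 = 4.750
  c=6: 6 × 0.84 = 5.040
  c=7: 7 × 0.72 = 5.040
  c=8: 8 × 0.65 = 5.200
  c=9: 9 × 0.55 = 4.950
  c=10: 10 × 0.41 = 4.100
Maximum at c = 8 (5.200 surviving offspring).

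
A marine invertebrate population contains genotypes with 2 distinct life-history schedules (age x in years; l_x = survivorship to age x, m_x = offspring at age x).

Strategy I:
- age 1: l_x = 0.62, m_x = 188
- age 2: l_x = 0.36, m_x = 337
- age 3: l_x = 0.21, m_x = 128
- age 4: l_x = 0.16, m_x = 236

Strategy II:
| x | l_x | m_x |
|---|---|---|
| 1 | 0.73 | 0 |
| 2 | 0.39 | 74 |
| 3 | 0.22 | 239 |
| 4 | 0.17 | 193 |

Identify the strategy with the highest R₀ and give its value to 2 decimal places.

Strategy I: R₀ = 0.62×188 + 0.36×337 + 0.21×128 + 0.16×236 = 302.5200
Strategy II: R₀ = 0.73×0 + 0.39×74 + 0.22×239 + 0.17×193 = 114.2500
Highest R₀: strategy I with 302.5200.

302.52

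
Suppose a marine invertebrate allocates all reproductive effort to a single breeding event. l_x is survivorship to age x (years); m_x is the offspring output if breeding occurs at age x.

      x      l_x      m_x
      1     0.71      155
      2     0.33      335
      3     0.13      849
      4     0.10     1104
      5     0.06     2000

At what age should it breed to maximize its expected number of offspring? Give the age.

5

Expected offspring if breeding at age x = l_x × m_x:
  age 1: 0.71 × 155 = 110.050
  age 2: 0.33 × 335 = 110.550
  age 3: 0.13 × 849 = 110.370
  age 4: 0.10 × 1104 = 110.400
  age 5: 0.06 × 2000 = 120.000
Maximum at age 5 (120.000).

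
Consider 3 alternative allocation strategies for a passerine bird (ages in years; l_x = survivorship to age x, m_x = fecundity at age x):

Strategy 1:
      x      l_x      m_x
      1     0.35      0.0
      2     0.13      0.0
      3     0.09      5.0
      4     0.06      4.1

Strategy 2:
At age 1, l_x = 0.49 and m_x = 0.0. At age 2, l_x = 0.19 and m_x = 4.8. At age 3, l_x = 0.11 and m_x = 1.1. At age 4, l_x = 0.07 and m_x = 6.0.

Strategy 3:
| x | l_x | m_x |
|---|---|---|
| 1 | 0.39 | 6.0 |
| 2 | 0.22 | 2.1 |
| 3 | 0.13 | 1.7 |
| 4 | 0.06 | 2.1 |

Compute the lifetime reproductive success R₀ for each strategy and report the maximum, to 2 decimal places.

3.15

Strategy 1: R₀ = 0.35×0.0 + 0.13×0.0 + 0.09×5.0 + 0.06×4.1 = 0.6960
Strategy 2: R₀ = 0.49×0.0 + 0.19×4.8 + 0.11×1.1 + 0.07×6.0 = 1.4530
Strategy 3: R₀ = 0.39×6.0 + 0.22×2.1 + 0.13×1.7 + 0.06×2.1 = 3.1490
Highest R₀: strategy 3 with 3.1490.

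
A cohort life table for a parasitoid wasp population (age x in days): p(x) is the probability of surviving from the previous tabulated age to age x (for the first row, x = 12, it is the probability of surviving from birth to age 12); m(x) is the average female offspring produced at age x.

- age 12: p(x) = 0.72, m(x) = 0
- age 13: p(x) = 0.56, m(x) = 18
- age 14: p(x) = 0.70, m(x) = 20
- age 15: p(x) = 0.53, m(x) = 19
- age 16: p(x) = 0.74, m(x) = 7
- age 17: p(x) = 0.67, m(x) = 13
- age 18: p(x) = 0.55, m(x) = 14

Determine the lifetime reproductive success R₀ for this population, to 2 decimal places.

18.05

Survivorship from birth: l_x = p_12·p_13·…·p_x.
  l_12 = 0.72000
  l_13 = 0.40320
  l_14 = 0.28224
  l_15 = 0.14959
  l_16 = 0.11069
  l_17 = 0.07417
  l_18 = 0.04079
R₀ = Σ l_x m(x):
  age 12: 0.72000 × 0 = 0.0000
  age 13: 0.40320 × 18 = 7.2576
  age 14: 0.28224 × 20 = 5.6448
  age 15: 0.14959 × 19 = 2.8422
  age 16: 0.11069 × 7 = 0.7748
  age 17: 0.07417 × 13 = 0.9642
  age 18: 0.04079 × 14 = 0.5711
R₀ = 0.0000 + 7.2576 + 5.6448 + 2.8422 + 0.7748 + 0.9642 + 0.5711 = 18.0547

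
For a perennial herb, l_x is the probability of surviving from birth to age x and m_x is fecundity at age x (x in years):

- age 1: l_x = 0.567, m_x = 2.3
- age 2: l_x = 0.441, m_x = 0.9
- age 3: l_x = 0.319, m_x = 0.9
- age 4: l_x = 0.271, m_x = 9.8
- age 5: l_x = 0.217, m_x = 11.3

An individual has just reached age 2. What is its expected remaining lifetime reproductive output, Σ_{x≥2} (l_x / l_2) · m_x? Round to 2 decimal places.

l_2 = 0.441. Conditional survival from age 2 to x is l_x / l_2.
  x=2: (0.441/0.441) × 0.9 = 0.9000
  x=3: (0.319/0.441) × 0.9 = 0.6510
  x=4: (0.271/0.441) × 9.8 = 6.0222
  x=5: (0.217/0.441) × 11.3 = 5.5603
Sum = 0.9000 + 0.6510 + 6.0222 + 5.5603 = 13.1336

13.13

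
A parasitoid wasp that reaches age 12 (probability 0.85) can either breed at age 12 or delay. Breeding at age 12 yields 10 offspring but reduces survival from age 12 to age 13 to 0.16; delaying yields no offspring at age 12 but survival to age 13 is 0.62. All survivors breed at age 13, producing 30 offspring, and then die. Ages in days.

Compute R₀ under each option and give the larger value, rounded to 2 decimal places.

breed at age 12: R₀ = 0.85 × (10 + 0.16 × 30) = 0.85 × 14.8000 = 12.5800
delay to age 13: R₀ = 0.85 × (0.62 × 30) = 0.85 × 18.6000 = 15.8100
Higher: delay to age 13 (15.8100).

15.81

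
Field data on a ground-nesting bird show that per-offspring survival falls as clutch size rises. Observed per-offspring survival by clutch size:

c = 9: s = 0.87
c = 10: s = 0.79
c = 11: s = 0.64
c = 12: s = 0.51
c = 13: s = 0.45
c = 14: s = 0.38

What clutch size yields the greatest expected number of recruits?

Expected recruits = c × s(c):
  c=9: 9 × 0.87 = 7.830
  c=10: 10 × 0.79 = 7.900
  c=11: 11 × 0.64 = 7.040
  c=12: 12 × 0.51 = 6.120
  c=13: 13 × 0.45 = 5.850
  c=14: 14 × 0.38 = 5.320
Maximum at c = 10 (7.900 recruits).

10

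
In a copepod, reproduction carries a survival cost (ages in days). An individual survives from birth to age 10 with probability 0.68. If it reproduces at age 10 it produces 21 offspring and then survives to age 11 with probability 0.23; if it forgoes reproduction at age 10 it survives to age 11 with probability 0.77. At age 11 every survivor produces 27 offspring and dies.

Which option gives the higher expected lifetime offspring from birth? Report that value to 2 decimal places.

18.50

breed at age 10: R₀ = 0.68 × (21 + 0.23 × 27) = 0.68 × 27.2100 = 18.5028
delay to age 11: R₀ = 0.68 × (0.77 × 27) = 0.68 × 20.7900 = 14.1372
Higher: breed at age 10 (18.5028).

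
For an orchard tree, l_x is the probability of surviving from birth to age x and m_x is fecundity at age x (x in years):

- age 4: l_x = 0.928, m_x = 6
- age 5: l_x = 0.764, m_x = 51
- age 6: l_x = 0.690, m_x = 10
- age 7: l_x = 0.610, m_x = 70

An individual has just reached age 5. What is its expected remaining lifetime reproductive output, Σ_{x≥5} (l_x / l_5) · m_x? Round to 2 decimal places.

115.92

l_5 = 0.764. Conditional survival from age 5 to x is l_x / l_5.
  x=5: (0.764/0.764) × 51 = 51.0000
  x=6: (0.690/0.764) × 10 = 9.0314
  x=7: (0.610/0.764) × 70 = 55.8901
Sum = 51.0000 + 9.0314 + 55.8901 = 115.9215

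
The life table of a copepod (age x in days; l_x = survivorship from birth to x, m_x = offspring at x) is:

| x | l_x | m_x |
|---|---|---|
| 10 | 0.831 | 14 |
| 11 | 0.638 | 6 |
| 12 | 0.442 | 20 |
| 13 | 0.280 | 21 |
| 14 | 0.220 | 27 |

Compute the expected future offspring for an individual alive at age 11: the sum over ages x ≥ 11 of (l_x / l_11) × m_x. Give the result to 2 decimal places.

38.38

l_11 = 0.638. Conditional survival from age 11 to x is l_x / l_11.
  x=11: (0.638/0.638) × 6 = 6.0000
  x=12: (0.442/0.638) × 20 = 13.8558
  x=13: (0.280/0.638) × 21 = 9.2163
  x=14: (0.220/0.638) × 27 = 9.3103
Sum = 6.0000 + 13.8558 + 9.2163 + 9.3103 = 38.3824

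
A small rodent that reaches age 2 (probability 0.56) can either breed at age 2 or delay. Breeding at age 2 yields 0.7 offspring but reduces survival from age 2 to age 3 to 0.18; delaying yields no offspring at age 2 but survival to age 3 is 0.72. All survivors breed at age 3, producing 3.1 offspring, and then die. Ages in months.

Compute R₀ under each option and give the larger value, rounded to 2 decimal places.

1.25

breed at age 2: R₀ = 0.56 × (0.7 + 0.18 × 3.1) = 0.56 × 1.2580 = 0.7045
delay to age 3: R₀ = 0.56 × (0.72 × 3.1) = 0.56 × 2.2320 = 1.2499
Higher: delay to age 3 (1.2499).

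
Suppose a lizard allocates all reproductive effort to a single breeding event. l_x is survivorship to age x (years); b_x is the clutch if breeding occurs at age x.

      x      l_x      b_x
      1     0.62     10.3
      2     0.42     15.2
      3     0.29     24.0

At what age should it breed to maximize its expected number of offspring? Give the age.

Expected offspring if breeding at age x = l_x × b_x:
  age 1: 0.62 × 10.3 = 6.386
  age 2: 0.42 × 15.2 = 6.384
  age 3: 0.29 × 24.0 = 6.960
Maximum at age 3 (6.960).

3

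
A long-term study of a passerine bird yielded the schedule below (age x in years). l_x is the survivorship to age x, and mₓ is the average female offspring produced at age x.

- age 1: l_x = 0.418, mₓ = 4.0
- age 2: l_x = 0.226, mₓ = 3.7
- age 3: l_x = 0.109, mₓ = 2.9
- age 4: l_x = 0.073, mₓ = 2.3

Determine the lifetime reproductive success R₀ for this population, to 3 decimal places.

R₀ = Σ l_x mₓ:
  age 1: 0.418 × 4.0 = 1.6720
  age 2: 0.226 × 3.7 = 0.8362
  age 3: 0.109 × 2.9 = 0.3161
  age 4: 0.073 × 2.3 = 0.1679
R₀ = 1.6720 + 0.8362 + 0.3161 + 0.1679 = 2.9922

2.992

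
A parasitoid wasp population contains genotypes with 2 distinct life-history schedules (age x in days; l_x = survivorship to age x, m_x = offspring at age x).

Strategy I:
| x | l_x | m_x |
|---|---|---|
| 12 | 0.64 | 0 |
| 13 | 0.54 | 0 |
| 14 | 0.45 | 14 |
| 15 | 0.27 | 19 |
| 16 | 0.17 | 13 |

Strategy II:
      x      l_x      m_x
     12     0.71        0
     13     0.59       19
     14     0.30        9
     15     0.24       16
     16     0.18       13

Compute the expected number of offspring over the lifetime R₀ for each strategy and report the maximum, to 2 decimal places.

Strategy I: R₀ = 0.64×0 + 0.54×0 + 0.45×14 + 0.27×19 + 0.17×13 = 13.6400
Strategy II: R₀ = 0.71×0 + 0.59×19 + 0.30×9 + 0.24×16 + 0.18×13 = 20.0900
Highest R₀: strategy II with 20.0900.

20.09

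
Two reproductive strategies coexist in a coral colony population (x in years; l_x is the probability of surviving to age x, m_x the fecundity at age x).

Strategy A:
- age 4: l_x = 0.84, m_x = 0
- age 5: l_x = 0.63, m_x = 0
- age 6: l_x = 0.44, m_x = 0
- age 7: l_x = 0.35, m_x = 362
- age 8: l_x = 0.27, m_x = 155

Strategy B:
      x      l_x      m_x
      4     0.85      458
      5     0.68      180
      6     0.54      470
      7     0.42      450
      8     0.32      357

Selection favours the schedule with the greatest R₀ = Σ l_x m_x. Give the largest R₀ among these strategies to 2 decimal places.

Strategy A: R₀ = 0.84×0 + 0.63×0 + 0.44×0 + 0.35×362 + 0.27×155 = 168.5500
Strategy B: R₀ = 0.85×458 + 0.68×180 + 0.54×470 + 0.42×450 + 0.32×357 = 1068.7400
Highest R₀: strategy B with 1068.7400.

1068.74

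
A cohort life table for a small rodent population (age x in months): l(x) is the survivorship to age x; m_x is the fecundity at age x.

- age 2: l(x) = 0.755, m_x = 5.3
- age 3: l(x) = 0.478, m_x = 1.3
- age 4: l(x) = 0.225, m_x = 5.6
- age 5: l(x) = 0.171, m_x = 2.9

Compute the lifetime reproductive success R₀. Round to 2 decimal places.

6.38

R₀ = Σ l(x) m_x:
  age 2: 0.755 × 5.3 = 4.0015
  age 3: 0.478 × 1.3 = 0.6214
  age 4: 0.225 × 5.6 = 1.2600
  age 5: 0.171 × 2.9 = 0.4959
R₀ = 4.0015 + 0.6214 + 1.2600 + 0.4959 = 6.3788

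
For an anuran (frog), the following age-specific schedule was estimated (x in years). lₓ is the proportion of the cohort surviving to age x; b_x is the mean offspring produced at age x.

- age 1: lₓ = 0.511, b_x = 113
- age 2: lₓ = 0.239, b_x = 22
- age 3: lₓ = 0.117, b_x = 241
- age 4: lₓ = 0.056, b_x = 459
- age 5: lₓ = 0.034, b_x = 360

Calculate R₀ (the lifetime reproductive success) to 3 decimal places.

R₀ = Σ lₓ b_x:
  age 1: 0.511 × 113 = 57.7430
  age 2: 0.239 × 22 = 5.2580
  age 3: 0.117 × 241 = 28.1970
  age 4: 0.056 × 459 = 25.7040
  age 5: 0.034 × 360 = 12.2400
R₀ = 57.7430 + 5.2580 + 28.1970 + 25.7040 + 12.2400 = 129.1420

129.142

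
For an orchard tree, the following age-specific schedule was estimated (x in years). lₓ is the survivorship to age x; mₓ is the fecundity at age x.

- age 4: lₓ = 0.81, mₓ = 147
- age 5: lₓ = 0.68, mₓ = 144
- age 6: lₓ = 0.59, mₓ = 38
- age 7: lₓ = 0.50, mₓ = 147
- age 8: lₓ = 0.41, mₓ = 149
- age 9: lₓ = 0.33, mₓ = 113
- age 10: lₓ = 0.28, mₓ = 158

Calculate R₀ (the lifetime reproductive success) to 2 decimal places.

R₀ = Σ lₓ mₓ:
  age 4: 0.81 × 147 = 119.0700
  age 5: 0.68 × 144 = 97.9200
  age 6: 0.59 × 38 = 22.4200
  age 7: 0.50 × 147 = 73.5000
  age 8: 0.41 × 149 = 61.0900
  age 9: 0.33 × 113 = 37.2900
  age 10: 0.28 × 158 = 44.2400
R₀ = 119.0700 + 97.9200 + 22.4200 + 73.5000 + 61.0900 + 37.2900 + 44.2400 = 455.5300

455.53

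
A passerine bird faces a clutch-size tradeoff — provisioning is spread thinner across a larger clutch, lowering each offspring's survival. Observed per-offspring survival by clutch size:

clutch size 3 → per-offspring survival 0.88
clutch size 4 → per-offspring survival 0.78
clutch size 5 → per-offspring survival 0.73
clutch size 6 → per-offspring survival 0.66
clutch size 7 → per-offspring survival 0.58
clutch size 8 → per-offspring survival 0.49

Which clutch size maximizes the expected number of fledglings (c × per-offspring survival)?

7

Expected fledglings = c × s(c):
  c=3: 3 × 0.88 = 2.640
  c=4: 4 × 0.78 = 3.120
  c=5: 5 × 0.73 = 3.650
  c=6: 6 × 0.66 = 3.960
  c=7: 7 × 0.58 = 4.060
  c=8: 8 × 0.49 = 3.920
Maximum at c = 7 (4.060 fledglings).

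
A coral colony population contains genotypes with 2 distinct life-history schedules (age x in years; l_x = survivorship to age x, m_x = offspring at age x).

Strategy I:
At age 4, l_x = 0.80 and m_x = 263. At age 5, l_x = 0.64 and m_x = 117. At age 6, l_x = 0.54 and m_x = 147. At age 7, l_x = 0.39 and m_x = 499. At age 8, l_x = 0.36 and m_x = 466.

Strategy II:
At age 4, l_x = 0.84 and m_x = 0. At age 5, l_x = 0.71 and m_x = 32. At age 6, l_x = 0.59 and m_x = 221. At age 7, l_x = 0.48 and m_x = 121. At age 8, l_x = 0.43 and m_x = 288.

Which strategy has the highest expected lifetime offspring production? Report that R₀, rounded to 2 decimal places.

727.03

Strategy I: R₀ = 0.80×263 + 0.64×117 + 0.54×147 + 0.39×499 + 0.36×466 = 727.0300
Strategy II: R₀ = 0.84×0 + 0.71×32 + 0.59×221 + 0.48×121 + 0.43×288 = 335.0300
Highest R₀: strategy I with 727.0300.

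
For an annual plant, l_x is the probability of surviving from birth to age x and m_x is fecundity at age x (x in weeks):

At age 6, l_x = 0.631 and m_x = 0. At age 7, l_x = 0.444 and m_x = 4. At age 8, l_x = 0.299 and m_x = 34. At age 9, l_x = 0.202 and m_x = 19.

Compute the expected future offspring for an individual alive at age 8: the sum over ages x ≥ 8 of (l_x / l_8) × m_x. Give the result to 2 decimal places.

l_8 = 0.299. Conditional survival from age 8 to x is l_x / l_8.
  x=8: (0.299/0.299) × 34 = 34.0000
  x=9: (0.202/0.299) × 19 = 12.8361
Sum = 34.0000 + 12.8361 = 46.8361

46.84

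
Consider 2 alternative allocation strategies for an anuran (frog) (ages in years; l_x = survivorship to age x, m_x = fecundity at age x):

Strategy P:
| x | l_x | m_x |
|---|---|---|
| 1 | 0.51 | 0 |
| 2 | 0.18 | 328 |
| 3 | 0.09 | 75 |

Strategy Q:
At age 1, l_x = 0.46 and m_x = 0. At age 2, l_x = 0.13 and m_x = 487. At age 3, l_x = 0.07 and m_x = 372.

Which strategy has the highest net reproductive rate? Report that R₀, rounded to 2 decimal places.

89.35

Strategy P: R₀ = 0.51×0 + 0.18×328 + 0.09×75 = 65.7900
Strategy Q: R₀ = 0.46×0 + 0.13×487 + 0.07×372 = 89.3500
Highest R₀: strategy Q with 89.3500.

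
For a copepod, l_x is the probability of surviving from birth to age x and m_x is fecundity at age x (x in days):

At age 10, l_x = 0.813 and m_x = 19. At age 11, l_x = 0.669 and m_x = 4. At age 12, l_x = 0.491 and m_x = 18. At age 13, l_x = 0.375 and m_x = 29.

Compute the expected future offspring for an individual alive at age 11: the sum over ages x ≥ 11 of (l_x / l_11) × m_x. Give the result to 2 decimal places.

33.47

l_11 = 0.669. Conditional survival from age 11 to x is l_x / l_11.
  x=11: (0.669/0.669) × 4 = 4.0000
  x=12: (0.491/0.669) × 18 = 13.2108
  x=13: (0.375/0.669) × 29 = 16.2556
Sum = 4.0000 + 13.2108 + 16.2556 = 33.4664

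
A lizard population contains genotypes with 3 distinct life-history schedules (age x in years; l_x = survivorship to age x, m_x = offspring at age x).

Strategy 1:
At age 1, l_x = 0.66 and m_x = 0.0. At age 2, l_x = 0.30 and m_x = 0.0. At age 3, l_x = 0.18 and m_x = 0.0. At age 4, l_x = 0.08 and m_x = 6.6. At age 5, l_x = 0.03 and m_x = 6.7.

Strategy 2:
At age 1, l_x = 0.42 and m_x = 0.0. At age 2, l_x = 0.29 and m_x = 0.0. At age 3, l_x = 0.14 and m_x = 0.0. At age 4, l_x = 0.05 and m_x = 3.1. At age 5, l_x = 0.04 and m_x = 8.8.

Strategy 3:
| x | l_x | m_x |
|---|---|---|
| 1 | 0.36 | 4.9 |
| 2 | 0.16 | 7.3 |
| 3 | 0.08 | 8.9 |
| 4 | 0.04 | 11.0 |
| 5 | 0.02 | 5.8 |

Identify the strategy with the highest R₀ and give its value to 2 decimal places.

4.20

Strategy 1: R₀ = 0.66×0.0 + 0.30×0.0 + 0.18×0.0 + 0.08×6.6 + 0.03×6.7 = 0.7290
Strategy 2: R₀ = 0.42×0.0 + 0.29×0.0 + 0.14×0.0 + 0.05×3.1 + 0.04×8.8 = 0.5070
Strategy 3: R₀ = 0.36×4.9 + 0.16×7.3 + 0.08×8.9 + 0.04×11.0 + 0.02×5.8 = 4.2000
Highest R₀: strategy 3 with 4.2000.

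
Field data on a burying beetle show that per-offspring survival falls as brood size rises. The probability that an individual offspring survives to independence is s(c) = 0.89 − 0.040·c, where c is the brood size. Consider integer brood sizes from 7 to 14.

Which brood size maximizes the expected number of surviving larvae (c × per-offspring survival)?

11

Expected surviving larvae = c × s(c):
  c=7: 7 × 0.610 = 4.270
  c=8: 8 × 0.570 = 4.560
  c=9: 9 × 0.530 = 4.770
  c=10: 10 × 0.490 = 4.900
  c=11: 11 × 0.450 = 4.950
  c=12: 12 × 0.410 = 4.920
  c=13: 13 × 0.370 = 4.810
  c=14: 14 × 0.330 = 4.620
Maximum at c = 11 (4.950 surviving larvae).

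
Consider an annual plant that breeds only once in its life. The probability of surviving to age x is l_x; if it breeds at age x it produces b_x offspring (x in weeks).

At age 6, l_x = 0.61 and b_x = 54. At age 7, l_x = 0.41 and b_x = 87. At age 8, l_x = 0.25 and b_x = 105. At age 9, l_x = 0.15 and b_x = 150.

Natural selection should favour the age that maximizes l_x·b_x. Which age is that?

Expected offspring if breeding at age x = l_x × b_x:
  age 6: 0.61 × 54 = 32.940
  age 7: 0.41 × 87 = 35.670
  age 8: 0.25 × 105 = 26.250
  age 9: 0.15 × 150 = 22.500
Maximum at age 7 (35.670).

7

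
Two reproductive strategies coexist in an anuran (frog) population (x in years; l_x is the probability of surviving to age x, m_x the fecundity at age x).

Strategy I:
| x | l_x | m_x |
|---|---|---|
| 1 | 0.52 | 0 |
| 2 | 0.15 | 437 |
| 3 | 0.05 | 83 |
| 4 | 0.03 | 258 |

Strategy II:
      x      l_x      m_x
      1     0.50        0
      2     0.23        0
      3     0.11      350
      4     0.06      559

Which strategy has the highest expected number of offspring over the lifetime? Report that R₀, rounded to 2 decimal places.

77.44

Strategy I: R₀ = 0.52×0 + 0.15×437 + 0.05×83 + 0.03×258 = 77.4400
Strategy II: R₀ = 0.50×0 + 0.23×0 + 0.11×350 + 0.06×559 = 72.0400
Highest R₀: strategy I with 77.4400.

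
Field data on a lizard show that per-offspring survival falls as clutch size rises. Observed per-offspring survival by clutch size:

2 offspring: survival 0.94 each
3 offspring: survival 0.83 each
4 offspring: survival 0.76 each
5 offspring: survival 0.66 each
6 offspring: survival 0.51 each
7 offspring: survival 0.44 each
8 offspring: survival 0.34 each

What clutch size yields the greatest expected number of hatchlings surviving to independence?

5

Expected hatchlings surviving to independence = c × s(c):
  c=2: 2 × 0.94 = 1.880
  c=3: 3 × 0.83 = 2.490
  c=4: 4 × 0.76 = 3.040
  c=5: 5 × 0.66 = 3.300
  c=6: 6 × 0.51 = 3.060
  c=7: 7 × 0.44 = 3.080
  c=8: 8 × 0.34 = 2.720
Maximum at c = 5 (3.300 hatchlings surviving to independence).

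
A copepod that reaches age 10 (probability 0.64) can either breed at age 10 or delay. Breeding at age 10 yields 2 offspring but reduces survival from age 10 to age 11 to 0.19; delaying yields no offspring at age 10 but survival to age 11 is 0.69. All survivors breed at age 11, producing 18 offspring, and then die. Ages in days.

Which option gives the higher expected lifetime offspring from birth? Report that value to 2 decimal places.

7.95

breed at age 10: R₀ = 0.64 × (2 + 0.19 × 18) = 0.64 × 5.4200 = 3.4688
delay to age 11: R₀ = 0.64 × (0.69 × 18) = 0.64 × 12.4200 = 7.9488
Higher: delay to age 11 (7.9488).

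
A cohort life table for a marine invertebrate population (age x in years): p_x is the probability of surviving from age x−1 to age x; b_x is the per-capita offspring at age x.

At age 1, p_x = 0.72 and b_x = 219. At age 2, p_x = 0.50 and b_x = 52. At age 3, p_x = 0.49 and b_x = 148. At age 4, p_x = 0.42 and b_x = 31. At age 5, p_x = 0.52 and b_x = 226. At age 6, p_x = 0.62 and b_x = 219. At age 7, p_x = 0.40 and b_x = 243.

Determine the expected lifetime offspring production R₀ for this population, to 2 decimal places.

Survivorship from birth: l_x = p_1·p_2·…·p_x.
  l_1 = 0.72000
  l_2 = 0.36000
  l_3 = 0.17640
  l_4 = 0.07409
  l_5 = 0.03853
  l_6 = 0.02389
  l_7 = 0.00955
R₀ = Σ l_x b_x:
  age 1: 0.72000 × 219 = 157.6800
  age 2: 0.36000 × 52 = 18.7200
  age 3: 0.17640 × 148 = 26.1072
  age 4: 0.07409 × 31 = 2.2968
  age 5: 0.03853 × 226 = 8.7078
  age 6: 0.02389 × 219 = 5.2319
  age 7: 0.00955 × 243 = 2.3206
R₀ = 157.6800 + 18.7200 + 26.1072 + 2.2968 + 8.7078 + 5.2319 + 2.3206 = 221.0643

221.06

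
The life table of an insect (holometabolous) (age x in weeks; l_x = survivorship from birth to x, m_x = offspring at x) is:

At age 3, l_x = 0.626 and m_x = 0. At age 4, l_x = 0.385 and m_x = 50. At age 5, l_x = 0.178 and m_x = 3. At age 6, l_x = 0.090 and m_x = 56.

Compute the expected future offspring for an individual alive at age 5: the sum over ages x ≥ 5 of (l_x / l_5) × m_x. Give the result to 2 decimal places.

l_5 = 0.178. Conditional survival from age 5 to x is l_x / l_5.
  x=5: (0.178/0.178) × 3 = 3.0000
  x=6: (0.090/0.178) × 56 = 28.3146
Sum = 3.0000 + 28.3146 = 31.3146

31.31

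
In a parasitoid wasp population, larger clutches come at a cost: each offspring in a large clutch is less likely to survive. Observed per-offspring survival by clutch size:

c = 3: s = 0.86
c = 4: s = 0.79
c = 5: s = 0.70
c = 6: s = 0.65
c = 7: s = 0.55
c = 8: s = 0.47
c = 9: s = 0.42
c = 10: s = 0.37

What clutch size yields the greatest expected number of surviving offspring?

Expected surviving offspring = c × s(c):
  c=3: 3 × 0.86 = 2.580
  c=4: 4 × 0.79 = 3.160
  c=5: 5 × 0.70 = 3.500
  c=6: 6 × 0.65 = 3.900
  c=7: 7 × 0.55 = 3.850
  c=8: 8 × 0.47 = 3.760
  c=9: 9 × 0.42 = 3.780
  c=10: 10 × 0.37 = 3.700
Maximum at c = 6 (3.900 surviving offspring).

6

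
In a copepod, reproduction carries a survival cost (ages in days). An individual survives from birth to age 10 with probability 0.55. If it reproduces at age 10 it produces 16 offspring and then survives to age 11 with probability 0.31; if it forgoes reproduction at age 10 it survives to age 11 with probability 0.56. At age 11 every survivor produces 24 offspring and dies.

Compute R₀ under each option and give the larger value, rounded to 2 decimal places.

breed at age 10: R₀ = 0.55 × (16 + 0.31 × 24) = 0.55 × 23.4400 = 12.8920
delay to age 11: R₀ = 0.55 × (0.56 × 24) = 0.55 × 13.4400 = 7.3920
Higher: breed at age 10 (12.8920).

12.89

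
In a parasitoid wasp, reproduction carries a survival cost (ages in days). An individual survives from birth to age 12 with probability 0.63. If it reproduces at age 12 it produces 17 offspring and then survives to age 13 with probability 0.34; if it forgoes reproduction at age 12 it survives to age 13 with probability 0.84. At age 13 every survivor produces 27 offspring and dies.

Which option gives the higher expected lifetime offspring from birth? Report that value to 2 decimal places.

breed at age 12: R₀ = 0.63 × (17 + 0.34 × 27) = 0.63 × 26.1800 = 16.4934
delay to age 13: R₀ = 0.63 × (0.84 × 27) = 0.63 × 22.6800 = 14.2884
Higher: breed at age 12 (16.4934).

16.49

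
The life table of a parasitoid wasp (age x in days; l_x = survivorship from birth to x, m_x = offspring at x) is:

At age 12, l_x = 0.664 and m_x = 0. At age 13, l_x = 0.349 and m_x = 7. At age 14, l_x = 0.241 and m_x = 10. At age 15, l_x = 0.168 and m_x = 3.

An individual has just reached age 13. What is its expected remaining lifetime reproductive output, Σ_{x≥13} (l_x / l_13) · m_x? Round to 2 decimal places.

l_13 = 0.349. Conditional survival from age 13 to x is l_x / l_13.
  x=13: (0.349/0.349) × 7 = 7.0000
  x=14: (0.241/0.349) × 10 = 6.9054
  x=15: (0.168/0.349) × 3 = 1.4441
Sum = 7.0000 + 6.9054 + 1.4441 = 15.3496

15.35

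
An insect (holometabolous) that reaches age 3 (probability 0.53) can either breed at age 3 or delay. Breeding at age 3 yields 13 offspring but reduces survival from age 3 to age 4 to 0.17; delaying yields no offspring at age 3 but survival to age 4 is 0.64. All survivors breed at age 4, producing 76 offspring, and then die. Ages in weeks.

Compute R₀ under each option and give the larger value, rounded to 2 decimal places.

25.78

breed at age 3: R₀ = 0.53 × (13 + 0.17 × 76) = 0.53 × 25.9200 = 13.7376
delay to age 4: R₀ = 0.53 × (0.64 × 76) = 0.53 × 48.6400 = 25.7792
Higher: delay to age 4 (25.7792).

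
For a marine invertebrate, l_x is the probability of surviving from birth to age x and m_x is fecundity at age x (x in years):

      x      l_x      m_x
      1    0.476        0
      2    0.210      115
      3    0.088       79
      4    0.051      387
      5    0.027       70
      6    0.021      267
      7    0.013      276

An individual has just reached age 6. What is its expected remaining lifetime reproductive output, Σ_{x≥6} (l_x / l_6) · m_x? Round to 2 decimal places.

437.86

l_6 = 0.021. Conditional survival from age 6 to x is l_x / l_6.
  x=6: (0.021/0.021) × 267 = 267.0000
  x=7: (0.013/0.021) × 276 = 170.8571
Sum = 267.0000 + 170.8571 = 437.8571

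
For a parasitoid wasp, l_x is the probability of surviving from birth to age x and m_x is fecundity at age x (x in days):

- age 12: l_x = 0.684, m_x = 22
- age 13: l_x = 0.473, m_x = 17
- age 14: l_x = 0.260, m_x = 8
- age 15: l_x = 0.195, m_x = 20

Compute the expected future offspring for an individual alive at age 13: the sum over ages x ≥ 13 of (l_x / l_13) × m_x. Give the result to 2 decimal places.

29.64

l_13 = 0.473. Conditional survival from age 13 to x is l_x / l_13.
  x=13: (0.473/0.473) × 17 = 17.0000
  x=14: (0.260/0.473) × 8 = 4.3975
  x=15: (0.195/0.473) × 20 = 8.2452
Sum = 17.0000 + 4.3975 + 8.2452 = 29.6427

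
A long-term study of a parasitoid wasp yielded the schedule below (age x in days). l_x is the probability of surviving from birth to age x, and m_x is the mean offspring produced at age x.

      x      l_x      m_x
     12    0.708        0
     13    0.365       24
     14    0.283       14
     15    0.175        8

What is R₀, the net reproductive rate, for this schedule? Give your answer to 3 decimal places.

14.122

R₀ = Σ l_x m_x:
  age 12: 0.708 × 0 = 0.0000
  age 13: 0.365 × 24 = 8.7600
  age 14: 0.283 × 14 = 3.9620
  age 15: 0.175 × 8 = 1.4000
R₀ = 0.0000 + 8.7600 + 3.9620 + 1.4000 = 14.1220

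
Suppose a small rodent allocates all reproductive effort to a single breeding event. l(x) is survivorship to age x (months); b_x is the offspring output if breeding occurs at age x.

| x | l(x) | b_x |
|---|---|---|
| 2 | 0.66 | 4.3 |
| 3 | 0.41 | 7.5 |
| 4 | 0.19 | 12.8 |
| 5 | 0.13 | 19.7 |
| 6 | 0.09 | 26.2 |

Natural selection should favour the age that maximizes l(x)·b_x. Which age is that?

3

Expected offspring if breeding at age x = l(x) × b_x:
  age 2: 0.66 × 4.3 = 2.838
  age 3: 0.41 × 7.5 = 3.075
  age 4: 0.19 × 12.8 = 2.432
  age 5: 0.13 × 19.7 = 2.561
  age 6: 0.09 × 26.2 = 2.358
Maximum at age 3 (3.075).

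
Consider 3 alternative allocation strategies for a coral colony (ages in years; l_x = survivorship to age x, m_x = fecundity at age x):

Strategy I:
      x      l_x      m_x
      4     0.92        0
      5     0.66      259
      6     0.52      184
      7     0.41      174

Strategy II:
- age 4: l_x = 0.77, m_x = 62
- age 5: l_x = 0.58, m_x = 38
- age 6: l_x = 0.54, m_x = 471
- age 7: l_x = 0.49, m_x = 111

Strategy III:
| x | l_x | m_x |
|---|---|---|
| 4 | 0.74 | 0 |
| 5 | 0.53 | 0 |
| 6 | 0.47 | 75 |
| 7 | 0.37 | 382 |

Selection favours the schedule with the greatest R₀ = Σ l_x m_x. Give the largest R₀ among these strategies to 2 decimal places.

378.51

Strategy I: R₀ = 0.92×0 + 0.66×259 + 0.52×184 + 0.41×174 = 337.9600
Strategy II: R₀ = 0.77×62 + 0.58×38 + 0.54×471 + 0.49×111 = 378.5100
Strategy III: R₀ = 0.74×0 + 0.53×0 + 0.47×75 + 0.37×382 = 176.5900
Highest R₀: strategy II with 378.5100.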